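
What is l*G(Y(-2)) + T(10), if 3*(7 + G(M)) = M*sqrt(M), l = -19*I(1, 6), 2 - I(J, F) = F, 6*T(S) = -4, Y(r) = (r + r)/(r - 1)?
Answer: -1598/3 + 608*sqrt(3)/27 ≈ -493.66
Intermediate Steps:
Y(r) = 2*r/(-1 + r) (Y(r) = (2*r)/(-1 + r) = 2*r/(-1 + r))
T(S) = -2/3 (T(S) = (1/6)*(-4) = -2/3)
I(J, F) = 2 - F
l = 76 (l = -19*(2 - 1*6) = -19*(2 - 6) = -19*(-4) = 76)
G(M) = -7 + M**(3/2)/3 (G(M) = -7 + (M*sqrt(M))/3 = -7 + M**(3/2)/3)
l*G(Y(-2)) + T(10) = 76*(-7 + (2*(-2)/(-1 - 2))**(3/2)/3) - 2/3 = 76*(-7 + (2*(-2)/(-3))**(3/2)/3) - 2/3 = 76*(-7 + (2*(-2)*(-1/3))**(3/2)/3) - 2/3 = 76*(-7 + (4/3)**(3/2)/3) - 2/3 = 76*(-7 + (8*sqrt(3)/9)/3) - 2/3 = 76*(-7 + 8*sqrt(3)/27) - 2/3 = (-532 + 608*sqrt(3)/27) - 2/3 = -1598/3 + 608*sqrt(3)/27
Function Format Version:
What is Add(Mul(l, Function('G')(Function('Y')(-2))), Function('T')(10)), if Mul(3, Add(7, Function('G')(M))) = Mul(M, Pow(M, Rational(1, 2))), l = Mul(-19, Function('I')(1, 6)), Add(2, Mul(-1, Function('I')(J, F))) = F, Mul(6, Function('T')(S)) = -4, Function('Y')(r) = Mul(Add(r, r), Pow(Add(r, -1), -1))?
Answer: Add(Rational(-1598, 3), Mul(Rational(608, 27), Pow(3, Rational(1, 2)))) ≈ -493.66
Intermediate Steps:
Function('Y')(r) = Mul(2, r, Pow(Add(-1, r), -1)) (Function('Y')(r) = Mul(Mul(2, r), Pow(Add(-1, r), -1)) = Mul(2, r, Pow(Add(-1, r), -1)))
Function('T')(S) = Rational(-2, 3) (Function('T')(S) = Mul(Rational(1, 6), -4) = Rational(-2, 3))
Function('I')(J, F) = Add(2, Mul(-1, F))
l = 76 (l = Mul(-19, Add(2, Mul(-1, 6))) = Mul(-19, Add(2, -6)) = Mul(-19, -4) = 76)
Function('G')(M) = Add(-7, Mul(Rational(1, 3), Pow(M, Rational(3, 2)))) (Function('G')(M) = Add(-7, Mul(Rational(1, 3), Mul(M, Pow(M, Rational(1, 2))))) = Add(-7, Mul(Rational(1, 3), Pow(M, Rational(3, 2)))))
Add(Mul(l, Function('G')(Function('Y')(-2))), Function('T')(10)) = Add(Mul(76, Add(-7, Mul(Rational(1, 3), Pow(Mul(2, -2, Pow(Add(-1, -2), -1)), Rational(3, 2))))), Rational(-2, 3)) = Add(Mul(76, Add(-7, Mul(Rational(1, 3), Pow(Mul(2, -2, Pow(-3, -1)), Rational(3, 2))))), Rational(-2, 3)) = Add(Mul(76, Add(-7, Mul(Rational(1, 3), Pow(Mul(2, -2, Rational(-1, 3)), Rational(3, 2))))), Rational(-2, 3)) = Add(Mul(76, Add(-7, Mul(Rational(1, 3), Pow(Rational(4, 3), Rational(3, 2))))), Rational(-2, 3)) = Add(Mul(76, Add(-7, Mul(Rational(1, 3), Mul(Rational(8, 9), Pow(3, Rational(1, 2)))))), Rational(-2, 3)) = Add(Mul(76, Add(-7, Mul(Rational(8, 27), Pow(3, Rational(1, 2))))), Rational(-2, 3)) = Add(Add(-532, Mul(Rational(608, 27), Pow(3, Rational(1, 2)))), Rational(-2, 3)) = Add(Rational(-1598, 3), Mul(Rational(608, 27), Pow(3, Rational(1, 2))))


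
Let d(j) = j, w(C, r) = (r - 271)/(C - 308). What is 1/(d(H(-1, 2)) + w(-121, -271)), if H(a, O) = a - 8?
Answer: -429/3319 ≈ -0.12926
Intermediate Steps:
w(C, r) = (-271 + r)/(-308 + C)
H(a, O) = -8 + a
1/(d(H(-1, 2)) + w(-121, -271)) = 1/((-8 - 1) + (-271 - 271)/(-308 - 121)) = 1/(-9 - 542/(-429)) = 1/(-9 - 1/429*(-542)) = 1/(-9 + 542/429) = 1/(-3319/429) = -429/3319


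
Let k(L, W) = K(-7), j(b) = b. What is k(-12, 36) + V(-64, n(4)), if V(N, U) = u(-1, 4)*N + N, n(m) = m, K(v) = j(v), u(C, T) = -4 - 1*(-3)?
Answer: -7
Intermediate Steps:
u(C, T) = -1 (u(C, T) = -4 + 3 = -1)
K(v) = v
k(L, W) = -7
V(N, U) = 0 (V(N, U) = -N + N = 0)
k(-12, 36) + V(-64, n(4)) = -7 + 0 = -7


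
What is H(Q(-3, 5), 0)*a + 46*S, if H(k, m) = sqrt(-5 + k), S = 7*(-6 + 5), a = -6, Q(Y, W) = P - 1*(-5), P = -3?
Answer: -322 - 6*I*sqrt(3) ≈ -322.0 - 10.392*I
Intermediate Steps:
Q(Y, W) = 2 (Q(Y, W) = -3 - 1*(-5) = -3 + 5 = 2)
S = -7 (S = 7*(-1) = -7)
H(Q(-3, 5), 0)*a + 46*S = sqrt(-5 + 2)*(-6) + 46*(-7) = sqrt(-3)*(-6) - 322 = (I*sqrt(3))*(-6) - 322 = -6*I*sqrt(3) - 322 = -322 - 6*I*sqrt(3)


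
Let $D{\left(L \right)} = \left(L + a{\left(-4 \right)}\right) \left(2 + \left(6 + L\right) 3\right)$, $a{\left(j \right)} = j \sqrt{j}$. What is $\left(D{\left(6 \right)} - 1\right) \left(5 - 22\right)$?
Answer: $-3859 + 5168 i \approx -3859.0 + 5168.0 i$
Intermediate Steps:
$a{\left(j \right)} = j^{\frac{3}{2}}$
$D{\left(L \right)} = \left(20 + 3 L\right) \left(L - 8 i\right)$ ($D{\left(L \right)} = \left(L + \left(-4\right)^{\frac{3}{2}}\right) \left(2 + \left(6 + L\right) 3\right) = \left(L - 8 i\right) \left(2 + \left(18 + 3 L\right)\right) = \left(L - 8 i\right) \left(20 + 3 L\right) = \left(20 + 3 L\right) \left(L - 8 i\right)$)
$\left(D{\left(6 \right)} - 1\right) \left(5 - 22\right) = \left(\left(- 160 i + 3 \cdot 6^{2} + 6 \left(20 - 24 i\right)\right) - 1\right) \left(5 - 22\right) = \left(\left(- 160 i + 3 \cdot 36 + \left(120 - 144 i\right)\right) - 1\right) \left(-17\right) = \left(\left(- 160 i + 108 + \left(120 - 144 i\right)\right) - 1\right) \left(-17\right) = \left(\left(228 - 304 i\right) - 1\right) \left(-17\right) = \left(227 - 304 i\right) \left(-17\right) = -3859 + 5168 i$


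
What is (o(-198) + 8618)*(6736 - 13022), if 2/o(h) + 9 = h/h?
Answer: -108342353/2 ≈ -5.4171e+7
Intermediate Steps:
o(h) = -1/4 (o(h) = 2/(-9 + h/h) = 2/(-9 + 1) = 2/(-8) = 2*(-1/8) = -1/4)
(o(-198) + 8618)*(6736 - 13022) = (-1/4 + 8618)*(6736 - 13022) = (34471/4)*(-6286) = -108342353/2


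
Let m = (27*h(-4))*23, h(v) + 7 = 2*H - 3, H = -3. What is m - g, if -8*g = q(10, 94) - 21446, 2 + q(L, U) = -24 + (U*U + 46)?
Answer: -46039/4 ≈ -11510.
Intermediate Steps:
q(L, U) = 20 + U² (q(L, U) = -2 + (-24 + (U*U + 46)) = -2 + (-24 + (U² + 46)) = -2 + (-24 + (46 + U²)) = -2 + (22 + U²) = 20 + U²)
h(v) = -16 (h(v) = -7 + (2*(-3) - 3) = -7 + (-6 - 3) = -7 - 9 = -16)
m = -9936 (m = (27*(-16))*23 = -432*23 = -9936)
g = 6295/4 (g = -((20 + 94²) - 21446)/8 = -((20 + 8836) - 21446)/8 = -(8856 - 21446)/8 = -⅛*(-12590) = 6295/4 ≈ 1573.8)
m - g = -9936 - 1*6295/4 = -9936 - 6295/4 = -46039/4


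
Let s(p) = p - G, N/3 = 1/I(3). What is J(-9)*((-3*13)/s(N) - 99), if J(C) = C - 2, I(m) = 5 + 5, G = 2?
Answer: 14223/17 ≈ 836.65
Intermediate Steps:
I(m) = 10
N = 3/10 (N = 3*(1/10) = 3*(1*(⅒)) = 3*(⅒) = 3/10 ≈ 0.30000)
s(p) = -2 + p (s(p) = p - 1*2 = p - 2 = -2 + p)
J(C) = -2 + C
J(-9)*((-3*13)/s(N) - 99) = (-2 - 9)*((-3*13)/(-2 + 3/10) - 99) = -11*(-39/(-17/10) - 99) = -11*(-39*(-10/17) - 99) = -11*(390/17 - 99) = -11*(-1293/17) = 14223/17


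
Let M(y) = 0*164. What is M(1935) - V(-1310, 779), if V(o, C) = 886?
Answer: -886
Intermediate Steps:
M(y) = 0
M(1935) - V(-1310, 779) = 0 - 1*886 = 0 - 886 = -886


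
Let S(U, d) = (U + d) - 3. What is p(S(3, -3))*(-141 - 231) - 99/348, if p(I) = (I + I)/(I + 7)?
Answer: 64695/116 ≈ 557.72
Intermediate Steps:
S(U, d) = -3 + U + d
p(I) = 2*I/(7 + I) (p(I) = (2*I)/(7 + I) = 2*I/(7 + I))
p(S(3, -3))*(-141 - 231) - 99/348 = (2*(-3 + 3 - 3)/(7 + (-3 + 3 - 3)))*(-141 - 231) - 99/348 = (2*(-3)/(7 - 3))*(-372) - 99*1/348 = (2*(-3)/4)*(-372) - 33/116 = (2*(-3)*(¼))*(-372) - 33/116 = -3/2*(-372) - 33/116 = 558 - 33/116 = 64695/116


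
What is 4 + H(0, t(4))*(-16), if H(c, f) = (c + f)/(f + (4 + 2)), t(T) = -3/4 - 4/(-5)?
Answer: 468/121 ≈ 3.8678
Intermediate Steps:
t(T) = 1/20 (t(T) = -3*¼ - 4*(-⅕) = -¾ + ⅘ = 1/20)
H(c, f) = (c + f)/(6 + f) (H(c, f) = (c + f)/(f + 6) = (c + f)/(6 + f))
4 + H(0, t(4))*(-16) = 4 + ((0 + 1/20)/(6 + 1/20))*(-16) = 4 + ((1/20)/(121/20))*(-16) = 4 + ((20/121)*(1/20))*(-16) = 4 + (1/121)*(-16) = 4 - 16/121 = 468/121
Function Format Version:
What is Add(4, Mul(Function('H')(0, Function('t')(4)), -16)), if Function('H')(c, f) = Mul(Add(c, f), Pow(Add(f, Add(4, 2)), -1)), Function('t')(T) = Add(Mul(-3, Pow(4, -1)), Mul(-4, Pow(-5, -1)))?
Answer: Rational(468, 121) ≈ 3.8678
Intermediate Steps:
Function('t')(T) = Rational(1, 20) (Function('t')(T) = Add(Mul(-3, Rational(1, 4)), Mul(-4, Rational(-1, 5))) = Add(Rational(-3, 4), Rational(4, 5)) = Rational(1, 20))
Function('H')(c, f) = Mul(Pow(Add(6, f), -1), Add(c, f)) (Function('H')(c, f) = Mul(Add(c, f), Pow(Add(f, 6), -1)) = Mul(Add(c, f), Pow(Add(6, f), -1)) = Mul(Pow(Add(6, f), -1), Add(c, f)))
Add(4, Mul(Function('H')(0, Function('t')(4)), -16)) = Add(4, Mul(Mul(Pow(Add(6, Rational(1, 20)), -1), Add(0, Rational(1, 20))), -16)) = Add(4, Mul(Mul(Pow(Rational(121, 20), -1), Rational(1, 20)), -16)) = Add(4, Mul(Mul(Rational(20, 121), Rational(1, 20)), -16)) = Add(4, Mul(Rational(1, 121), -16)) = Add(4, Rational(-16, 121)) = Rational(468, 121)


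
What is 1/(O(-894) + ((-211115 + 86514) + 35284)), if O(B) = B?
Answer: -1/90211 ≈ -1.1085e-5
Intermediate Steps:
1/(O(-894) + ((-211115 + 86514) + 35284)) = 1/(-894 + ((-211115 + 86514) + 35284)) = 1/(-894 + (-124601 + 35284)) = 1/(-894 - 89317) = 1/(-90211) = -1/90211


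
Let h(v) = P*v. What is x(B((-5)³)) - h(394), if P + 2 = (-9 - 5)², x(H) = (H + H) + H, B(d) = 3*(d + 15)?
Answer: -77426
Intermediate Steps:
B(d) = 45 + 3*d (B(d) = 3*(15 + d) = 45 + 3*d)
x(H) = 3*H (x(H) = 2*H + H = 3*H)
P = 194 (P = -2 + (-9 - 5)² = -2 + (-14)² = -2 + 196 = 194)
h(v) = 194*v
x(B((-5)³)) - h(394) = 3*(45 + 3*(-5)³) - 194*394 = 3*(45 + 3*(-125)) - 1*76436 = 3*(45 - 375) - 76436 = 3*(-330) - 76436 = -990 - 76436 = -77426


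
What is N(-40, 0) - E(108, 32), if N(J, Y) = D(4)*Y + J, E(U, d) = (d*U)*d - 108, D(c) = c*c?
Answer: -110524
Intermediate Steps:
D(c) = c**2
E(U, d) = -108 + U*d**2 (E(U, d) = (U*d)*d - 108 = U*d**2 - 108 = -108 + U*d**2)
N(J, Y) = J + 16*Y (N(J, Y) = 4**2*Y + J = 16*Y + J = J + 16*Y)
N(-40, 0) - E(108, 32) = (-40 + 16*0) - (-108 + 108*32**2) = (-40 + 0) - (-108 + 108*1024) = -40 - (-108 + 110592) = -40 - 1*110484 = -40 - 110484 = -110524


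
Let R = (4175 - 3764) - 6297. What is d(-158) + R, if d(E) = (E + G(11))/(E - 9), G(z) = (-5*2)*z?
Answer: -982694/167 ≈ -5884.4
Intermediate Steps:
R = -5886 (R = 411 - 6297 = -5886)
G(z) = -10*z
d(E) = (-110 + E)/(-9 + E) (d(E) = (E - 10*11)/(E - 9) = (E - 110)/(-9 + E) = (-110 + E)/(-9 + E))
d(-158) + R = (-110 - 158)/(-9 - 158) - 5886 = -268/(-167) - 5886 = -1/167*(-268) - 5886 = 268/167 - 5886 = -982694/167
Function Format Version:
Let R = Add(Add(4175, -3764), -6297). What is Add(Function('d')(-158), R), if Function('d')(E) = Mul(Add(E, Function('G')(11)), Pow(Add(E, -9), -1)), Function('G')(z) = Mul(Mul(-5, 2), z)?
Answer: Rational(-982694, 167) ≈ -5884.4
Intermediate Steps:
R = -5886 (R = Add(411, -6297) = -5886)
Function('G')(z) = Mul(-10, z)
Function('d')(E) = Mul(Pow(Add(-9, E), -1), Add(-110, E)) (Function('d')(E) = Mul(Add(E, Mul(-10, 11)), Pow(Add(E, -9), -1)) = Mul(Add(E, -110), Pow(Add(-9, E), -1)) = Mul(Add(-110, E), Pow(Add(-9, E), -1)) = Mul(Pow(Add(-9, E), -1), Add(-110, E)))
Add(Function('d')(-158), R) = Add(Mul(Pow(Add(-9, -158), -1), Add(-110, -158)), -5886) = Add(Mul(Pow(-167, -1), -268), -5886) = Add(Mul(Rational(-1, 167), -268), -5886) = Add(Rational(268, 167), -5886) = Rational(-982694, 167)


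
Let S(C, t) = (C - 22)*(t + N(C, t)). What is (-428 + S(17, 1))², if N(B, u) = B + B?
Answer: 363609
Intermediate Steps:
N(B, u) = 2*B
S(C, t) = (-22 + C)*(t + 2*C) (S(C, t) = (C - 22)*(t + 2*C) = (-22 + C)*(t + 2*C))
(-428 + S(17, 1))² = (-428 + (-44*17 - 22*1 + 2*17² + 17*1))² = (-428 + (-748 - 22 + 2*289 + 17))² = (-428 + (-748 - 22 + 578 + 17))² = (-428 - 175)² = (-603)² = 363609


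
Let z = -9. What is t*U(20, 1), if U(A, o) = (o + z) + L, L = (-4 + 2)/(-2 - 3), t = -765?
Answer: 5814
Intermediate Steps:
L = 2/5 (L = -2/(-5) = -2*(-1/5) = 2/5 ≈ 0.40000)
U(A, o) = -43/5 + o (U(A, o) = (o - 9) + 2/5 = (-9 + o) + 2/5 = -43/5 + o)
t*U(20, 1) = -765*(-43/5 + 1) = -765*(-38/5) = 5814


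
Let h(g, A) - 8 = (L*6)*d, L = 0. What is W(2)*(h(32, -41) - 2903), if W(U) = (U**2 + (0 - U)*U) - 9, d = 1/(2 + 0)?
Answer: 26055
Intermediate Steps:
d = 1/2 ≈ 0.50000
W(U) = -9 (W(U) = (U**2 + (-U)*U) - 9 = (U**2 - U**2) - 9 = 0 - 9 = -9)
h(g, A) = 8 (h(g, A) = 8 + (0*6)*(1/2) = 8 + 0*(1/2) = 8 + 0 = 8)
W(2)*(h(32, -41) - 2903) = -9*(8 - 2903) = -9*(-2895) = 26055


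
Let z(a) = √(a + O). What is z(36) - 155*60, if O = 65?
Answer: -9300 + √101 ≈ -9290.0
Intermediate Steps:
z(a) = √(65 + a) (z(a) = √(a + 65) = √(65 + a))
z(36) - 155*60 = √(65 + 36) - 155*60 = √101 - 9300 = -9300 + √101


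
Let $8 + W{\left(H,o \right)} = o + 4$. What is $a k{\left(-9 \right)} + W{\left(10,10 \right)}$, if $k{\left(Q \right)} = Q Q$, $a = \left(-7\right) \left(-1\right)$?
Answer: $573$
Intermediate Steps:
$a = 7$
$k{\left(Q \right)} = Q^{2}$
$W{\left(H,o \right)} = -4 + o$ ($W{\left(H,o \right)} = -8 + \left(o + 4\right) = -8 + \left(4 + o\right) = -4 + o$)
$a k{\left(-9 \right)} + W{\left(10,10 \right)} = 7 \left(-9\right)^{2} + \left(-4 + 10\right) = 7 \cdot 81 + 6 = 567 + 6 = 573$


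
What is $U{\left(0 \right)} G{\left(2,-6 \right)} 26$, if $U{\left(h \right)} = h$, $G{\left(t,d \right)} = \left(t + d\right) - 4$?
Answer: $0$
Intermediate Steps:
$G{\left(t,d \right)} = -4 + d + t$ ($G{\left(t,d \right)} = \left(d + t\right) - 4 = -4 + d + t$)
$U{\left(0 \right)} G{\left(2,-6 \right)} 26 = 0 \left(-4 - 6 + 2\right) 26 = 0 \left(-8\right) 26 = 0 \cdot 26 = 0$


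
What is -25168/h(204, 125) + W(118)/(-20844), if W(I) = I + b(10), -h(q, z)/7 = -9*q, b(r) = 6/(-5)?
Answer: -2029718/1033515 ≈ -1.9639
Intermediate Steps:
b(r) = -6/5 (b(r) = 6*(-⅕) = -6/5)
h(q, z) = 63*q (h(q, z) = -(-63)*q = 63*q)
W(I) = -6/5 + I (W(I) = I - 6/5 = -6/5 + I)
-25168/h(204, 125) + W(118)/(-20844) = -25168/(63*204) + (-6/5 + 118)/(-20844) = -25168/12852 + (584/5)*(-1/20844) = -25168*1/12852 - 146/26055 = -6292/3213 - 146/26055 = -2029718/1033515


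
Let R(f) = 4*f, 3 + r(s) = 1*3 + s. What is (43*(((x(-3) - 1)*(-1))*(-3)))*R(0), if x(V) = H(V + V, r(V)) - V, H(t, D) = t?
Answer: 0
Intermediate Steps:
r(s) = s (r(s) = -3 + (1*3 + s) = -3 + (3 + s) = s)
x(V) = V (x(V) = (V + V) - V = 2*V - V = V)
(43*(((x(-3) - 1)*(-1))*(-3)))*R(0) = (43*(((-3 - 1)*(-1))*(-3)))*(4*0) = (43*(-4*(-1)*(-3)))*0 = (43*(4*(-3)))*0 = (43*(-12))*0 = -516*0 = 0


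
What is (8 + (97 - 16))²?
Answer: 7921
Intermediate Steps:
(8 + (97 - 16))² = (8 + 81)² = 89² = 7921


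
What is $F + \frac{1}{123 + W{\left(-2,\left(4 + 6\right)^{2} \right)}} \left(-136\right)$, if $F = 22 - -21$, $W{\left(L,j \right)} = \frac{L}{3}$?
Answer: $\frac{15373}{367} \approx 41.888$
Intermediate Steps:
$W{\left(L,j \right)} = \frac{L}{3}$ ($W{\left(L,j \right)} = L \frac{1}{3} = \frac{L}{3}$)
$F = 43$ ($F = 22 + 21 = 43$)
$F + \frac{1}{123 + W{\left(-2,\left(4 + 6\right)^{2} \right)}} \left(-136\right) = 43 + \frac{1}{123 + \frac{1}{3} \left(-2\right)} \left(-136\right) = 43 + \frac{1}{123 - \frac{2}{3}} \left(-136\right) = 43 + \frac{1}{\frac{367}{3}} \left(-136\right) = 43 + \frac{3}{367} \left(-136\right) = 43 - \frac{408}{367} = \frac{15373}{367}$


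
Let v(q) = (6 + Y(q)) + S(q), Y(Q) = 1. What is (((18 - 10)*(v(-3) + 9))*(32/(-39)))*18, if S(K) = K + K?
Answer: -15360/13 ≈ -1181.5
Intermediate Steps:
S(K) = 2*K
v(q) = 7 + 2*q (v(q) = (6 + 1) + 2*q = 7 + 2*q)
(((18 - 10)*(v(-3) + 9))*(32/(-39)))*18 = (((18 - 10)*((7 + 2*(-3)) + 9))*(32/(-39)))*18 = ((8*((7 - 6) + 9))*(32*(-1/39)))*18 = ((8*(1 + 9))*(-32/39))*18 = ((8*10)*(-32/39))*18 = (80*(-32/39))*18 = -2560/39*18 = -15360/13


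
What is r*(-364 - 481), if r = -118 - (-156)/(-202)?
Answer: 10136620/101 ≈ 1.0036e+5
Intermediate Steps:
r = -11996/101 (r = -118 - (-156)*(-1)/202 = -118 - 1*78/101 = -118 - 78/101 = -11996/101 ≈ -118.77)
r*(-364 - 481) = -11996*(-364 - 481)/101 = -11996/101*(-845) = 10136620/101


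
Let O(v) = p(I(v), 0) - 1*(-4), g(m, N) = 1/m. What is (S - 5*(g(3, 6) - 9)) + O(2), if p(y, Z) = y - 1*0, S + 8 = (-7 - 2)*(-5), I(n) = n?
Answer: 259/3 ≈ 86.333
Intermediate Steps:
S = 37 (S = -8 + (-7 - 2)*(-5) = -8 - 9*(-5) = -8 + 45 = 37)
p(y, Z) = y (p(y, Z) = y + 0 = y)
O(v) = 4 + v (O(v) = v - 1*(-4) = v + 4 = 4 + v)
(S - 5*(g(3, 6) - 9)) + O(2) = (37 - 5*(1/3 - 9)) + (4 + 2) = (37 - 5*(⅓ - 9)) + 6 = (37 - 5*(-26/3)) + 6 = (37 + 130/3) + 6 = 241/3 + 6 = 259/3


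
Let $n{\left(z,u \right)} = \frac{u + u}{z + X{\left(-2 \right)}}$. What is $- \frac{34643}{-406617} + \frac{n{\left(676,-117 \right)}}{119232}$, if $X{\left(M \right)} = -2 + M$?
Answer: $\frac{2234812607}{26231675904} \approx 0.085195$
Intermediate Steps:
$n{\left(z,u \right)} = \frac{2 u}{-4 + z}$ ($n{\left(z,u \right)} = \frac{u + u}{z - 4} = \frac{2 u}{z - 4} = \frac{2 u}{-4 + z}$)
$- \frac{34643}{-406617} + \frac{n{\left(676,-117 \right)}}{119232} = - \frac{34643}{-406617} + \frac{2 \left(-117\right) \frac{1}{-4 + 676}}{119232} = \left(-34643\right) \left(- \frac{1}{406617}\right) + 2 \left(-117\right) \frac{1}{672} \cdot \frac{1}{119232} = \frac{34643}{406617} + 2 \left(-117\right) \frac{1}{672} \cdot \frac{1}{119232} = \frac{34643}{406617} - \frac{13}{4451328} = \frac{2234812607}{26231675904}$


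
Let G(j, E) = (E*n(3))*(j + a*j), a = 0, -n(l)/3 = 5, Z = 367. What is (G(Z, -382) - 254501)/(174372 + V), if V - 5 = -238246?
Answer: -1848409/63869 ≈ -28.941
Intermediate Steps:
n(l) = -15 (n(l) = -3*5 = -15)
G(j, E) = -15*E*j (G(j, E) = (E*(-15))*(j + 0*j) = (-15*E)*(j + 0) = (-15*E)*j = -15*E*j)
V = -238241 (V = 5 - 238246 = -238241)
(G(Z, -382) - 254501)/(174372 + V) = (-15*(-382)*367 - 254501)/(174372 - 238241) = (2102910 - 254501)/(-63869) = 1848409*(-1/63869) = -1848409/63869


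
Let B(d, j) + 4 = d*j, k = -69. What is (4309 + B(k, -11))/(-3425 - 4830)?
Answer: -5064/8255 ≈ -0.61345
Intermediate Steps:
B(d, j) = -4 + d*j
(4309 + B(k, -11))/(-3425 - 4830) = (4309 + (-4 - 69*(-11)))/(-3425 - 4830) = (4309 + (-4 + 759))/(-8255) = (4309 + 755)*(-1/8255) = 5064*(-1/8255) = -5064/8255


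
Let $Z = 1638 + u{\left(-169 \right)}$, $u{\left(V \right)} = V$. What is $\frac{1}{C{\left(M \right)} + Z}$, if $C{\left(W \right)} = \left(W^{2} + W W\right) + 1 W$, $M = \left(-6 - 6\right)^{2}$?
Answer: $\frac{1}{43085} \approx 2.321 \cdot 10^{-5}$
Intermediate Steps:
$M = 144$ ($M = \left(-12\right)^{2} = 144$)
$C{\left(W \right)} = W + 2 W^{2}$ ($C{\left(W \right)} = \left(W^{2} + W^{2}\right) + W = 2 W^{2} + W = W + 2 W^{2}$)
$Z = 1469$ ($Z = 1638 - 169 = 1469$)
$\frac{1}{C{\left(M \right)} + Z} = \frac{1}{144 \left(1 + 2 \cdot 144\right) + 1469} = \frac{1}{144 \left(1 + 288\right) + 1469} = \frac{1}{144 \cdot 289 + 1469} = \frac{1}{41616 + 1469} = \frac{1}{43085}$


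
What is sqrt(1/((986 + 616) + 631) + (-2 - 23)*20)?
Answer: I*sqrt(2493142267)/2233 ≈ 22.361*I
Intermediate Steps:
sqrt(1/((986 + 616) + 631) + (-2 - 23)*20) = sqrt(1/(1602 + 631) - 25*20) = sqrt(1/2233 - 500) = sqrt(-1116499/2233) = I*sqrt(2493142267)/2233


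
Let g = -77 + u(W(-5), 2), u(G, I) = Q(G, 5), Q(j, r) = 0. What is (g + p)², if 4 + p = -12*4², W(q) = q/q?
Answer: 74529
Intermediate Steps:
W(q) = 1
u(G, I) = 0
p = -196 (p = -4 - 12*4² = -4 - 12*16 = -4 - 192 = -196)
g = -77 (g = -77 + 0 = -77)
(g + p)² = (-77 - 196)² = (-273)² = 74529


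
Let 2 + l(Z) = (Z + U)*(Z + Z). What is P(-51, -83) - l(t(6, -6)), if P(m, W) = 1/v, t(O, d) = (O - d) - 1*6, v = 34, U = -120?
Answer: 46581/34 ≈ 1370.0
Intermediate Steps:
t(O, d) = -6 + O - d (t(O, d) = (O - d) - 6 = -6 + O - d)
P(m, W) = 1/34
l(Z) = -2 + 2*Z*(-120 + Z) (l(Z) = -2 + (Z - 120)*(Z + Z) = -2 + (-120 + Z)*(2*Z) = -2 + 2*Z*(-120 + Z))
P(-51, -83) - l(t(6, -6)) = 1/34 - (-2 - 240*(-6 + 6 - 1*(-6)) + 2*(-6 + 6 - 1*(-6))²) = 1/34 - (-2 - 240*(-6 + 6 + 6) + 2*(-6 + 6 + 6)²) = 1/34 - (-2 - 240*6 + 2*6²) = 1/34 - (-2 - 1440 + 2*36) = 1/34 - (-2 - 1440 + 72) = 1/34 - 1*(-1370) = 1/34 + 1370 = 46581/34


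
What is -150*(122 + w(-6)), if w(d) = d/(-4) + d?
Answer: -17625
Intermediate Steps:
w(d) = 3*d/4 (w(d) = d*(-1/4) + d = -d/4 + d = 3*d/4)
-150*(122 + w(-6)) = -150*(122 + (3/4)*(-6)) = -150*(122 - 9/2) = -150*235/2 = -17625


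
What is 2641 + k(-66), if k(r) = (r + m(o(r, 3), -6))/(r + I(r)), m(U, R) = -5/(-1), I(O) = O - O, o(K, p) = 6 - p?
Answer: 174367/66 ≈ 2641.9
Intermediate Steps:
I(O) = 0
m(U, R) = 5 (m(U, R) = -5*(-1) = 5)
k(r) = (5 + r)/r (k(r) = (r + 5)/(r + 0) = (5 + r)/r)
2641 + k(-66) = 2641 + (5 - 66)/(-66) = 2641 - 1/66*(-61) = 2641 + 61/66 = 174367/66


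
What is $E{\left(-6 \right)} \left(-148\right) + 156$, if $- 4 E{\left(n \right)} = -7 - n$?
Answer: $119$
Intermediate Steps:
$E{\left(n \right)} = \frac{7}{4} + \frac{n}{4}$ ($E{\left(n \right)} = - \frac{-7 - n}{4} = \frac{7}{4} + \frac{n}{4}$)
$E{\left(-6 \right)} \left(-148\right) + 156 = \left(\frac{7}{4} + \frac{1}{4} \left(-6\right)\right) \left(-148\right) + 156 = \left(\frac{7}{4} - \frac{3}{2}\right) \left(-148\right) + 156 = \frac{1}{4} \left(-148\right) + 156 = -37 + 156 = 119$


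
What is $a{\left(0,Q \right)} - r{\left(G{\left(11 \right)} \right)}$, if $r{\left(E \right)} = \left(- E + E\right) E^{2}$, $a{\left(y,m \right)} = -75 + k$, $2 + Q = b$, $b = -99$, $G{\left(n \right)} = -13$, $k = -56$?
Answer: $-131$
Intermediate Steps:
$Q = -101$ ($Q = -2 - 99 = -101$)
$a{\left(y,m \right)} = -131$ ($a{\left(y,m \right)} = -75 - 56 = -131$)
$r{\left(E \right)} = 0$ ($r{\left(E \right)} = 0 E^{2} = 0$)
$a{\left(0,Q \right)} - r{\left(G{\left(11 \right)} \right)} = -131 - 0 = -131 + 0 = -131$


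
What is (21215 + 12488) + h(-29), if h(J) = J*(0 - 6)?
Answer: 33877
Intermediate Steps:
h(J) = -6*J (h(J) = J*(-6) = -6*J)
(21215 + 12488) + h(-29) = (21215 + 12488) - 6*(-29) = 33703 + 174 = 33877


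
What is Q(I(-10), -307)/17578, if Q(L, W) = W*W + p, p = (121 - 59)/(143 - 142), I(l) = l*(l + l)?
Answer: 94311/17578 ≈ 5.3653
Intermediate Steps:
I(l) = 2*l**2 (I(l) = l*(2*l) = 2*l**2)
p = 62 (p = 62/1 = 62*1 = 62)
Q(L, W) = 62 + W**2 (Q(L, W) = W*W + 62 = W**2 + 62 = 62 + W**2)
Q(I(-10), -307)/17578 = (62 + (-307)**2)/17578 = (62 + 94249)*(1/17578) = 94311*(1/17578) = 94311/17578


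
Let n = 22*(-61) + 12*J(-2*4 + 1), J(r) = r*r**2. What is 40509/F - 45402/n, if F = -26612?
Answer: 493569951/72624148 ≈ 6.7962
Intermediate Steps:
J(r) = r**3
n = -5458 (n = 22*(-61) + 12*(-2*4 + 1)**3 = -1342 + 12*(-8 + 1)**3 = -1342 + 12*(-7)**3 = -1342 + 12*(-343) = -1342 - 4116 = -5458)
40509/F - 45402/n = 40509/(-26612) - 45402/(-5458) = 40509*(-1/26612) - 45402*(-1/5458) = -40509/26612 + 22701/2729 = 493569951/72624148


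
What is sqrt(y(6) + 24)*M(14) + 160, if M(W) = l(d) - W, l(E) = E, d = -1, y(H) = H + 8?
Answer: 160 - 15*sqrt(38) ≈ 67.534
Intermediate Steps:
y(H) = 8 + H
M(W) = -1 - W
sqrt(y(6) + 24)*M(14) + 160 = sqrt((8 + 6) + 24)*(-1 - 1*14) + 160 = sqrt(14 + 24)*(-1 - 14) + 160 = sqrt(38)*(-15) + 160 = -15*sqrt(38) + 160 = 160 - 15*sqrt(38)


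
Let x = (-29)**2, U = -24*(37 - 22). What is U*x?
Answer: -302760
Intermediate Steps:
U = -360 (U = -24*15 = -360)
x = 841
U*x = -360*841 = -302760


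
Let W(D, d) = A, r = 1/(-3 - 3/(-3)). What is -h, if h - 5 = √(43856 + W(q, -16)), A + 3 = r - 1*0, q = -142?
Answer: -5 - 3*√19490/2 ≈ -214.41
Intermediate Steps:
r = -½ (r = 1/(-3 - 3*(-⅓)) = 1/(-3 + 1) = 1/(-2) = -½ ≈ -0.50000)
A = -7/2 (A = -3 + (-½ - 1*0) = -3 + (-½ + 0) = -3 - ½ = -7/2 ≈ -3.5000)
W(D, d) = -7/2
h = 5 + 3*√19490/2 (h = 5 + √(43856 - 7/2) = 5 + √(87705/2) = 5 + 3*√19490/2 ≈ 214.41)
-h = -(5 + 3*√19490/2) = -5 - 3*√19490/2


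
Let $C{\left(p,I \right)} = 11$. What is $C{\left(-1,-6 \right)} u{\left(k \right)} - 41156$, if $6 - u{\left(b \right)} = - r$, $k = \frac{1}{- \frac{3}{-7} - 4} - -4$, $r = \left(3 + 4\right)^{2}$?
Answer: $-40551$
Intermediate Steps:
$r = 49$ ($r = 7^{2} = 49$)
$k = \frac{93}{25}$ ($k = \frac{1}{\left(-3\right) \left(- \frac{1}{7}\right) - 4} + 4 = \frac{1}{\frac{3}{7} - 4} + 4 = \frac{1}{- \frac{25}{7}} + 4 = - \frac{7}{25} + 4 = \frac{93}{25} \approx 3.72$)
$u{\left(b \right)} = 55$ ($u{\left(b \right)} = 6 - \left(-1\right) 49 = 6 - -49 = 6 + 49 = 55$)
$C{\left(-1,-6 \right)} u{\left(k \right)} - 41156 = 11 \cdot 55 - 41156 = 605 - 41156 = -40551$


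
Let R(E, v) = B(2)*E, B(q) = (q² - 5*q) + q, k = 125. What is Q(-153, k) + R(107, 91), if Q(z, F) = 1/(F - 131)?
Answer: -2569/6 ≈ -428.17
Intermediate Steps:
B(q) = q² - 4*q
R(E, v) = -4*E (R(E, v) = (2*(-4 + 2))*E = (2*(-2))*E = -4*E)
Q(z, F) = 1/(-131 + F)
Q(-153, k) + R(107, 91) = 1/(-131 + 125) - 4*107 = 1/(-6) - 428 = -⅙ - 428 = -2569/6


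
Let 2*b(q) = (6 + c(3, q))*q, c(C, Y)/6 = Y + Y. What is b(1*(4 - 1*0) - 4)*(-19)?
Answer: 0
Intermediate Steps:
c(C, Y) = 12*Y (c(C, Y) = 6*(Y + Y) = 6*(2*Y) = 12*Y)
b(q) = q*(6 + 12*q)/2 (b(q) = ((6 + 12*q)*q)/2 = (q*(6 + 12*q))/2 = q*(6 + 12*q)/2)
b(1*(4 - 1*0) - 4)*(-19) = (3*(1*(4 - 1*0) - 4)*(1 + 2*(1*(4 - 1*0) - 4)))*(-19) = (3*(1*(4 + 0) - 4)*(1 + 2*(1*(4 + 0) - 4)))*(-19) = (3*(1*4 - 4)*(1 + 2*(1*4 - 4)))*(-19) = (3*(4 - 4)*(1 + 2*(4 - 4)))*(-19) = (3*0*(1 + 2*0))*(-19) = (3*0*(1 + 0))*(-19) = (3*0*1)*(-19) = 0*(-19) = 0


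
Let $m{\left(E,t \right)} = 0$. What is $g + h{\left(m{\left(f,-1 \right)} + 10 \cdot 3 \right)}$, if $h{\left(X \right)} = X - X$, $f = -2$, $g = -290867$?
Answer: $-290867$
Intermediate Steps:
$h{\left(X \right)} = 0$
$g + h{\left(m{\left(f,-1 \right)} + 10 \cdot 3 \right)} = -290867 + 0 = -290867$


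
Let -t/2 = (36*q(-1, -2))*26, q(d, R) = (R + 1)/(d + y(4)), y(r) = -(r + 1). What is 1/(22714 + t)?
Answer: 1/22402 ≈ 4.4639e-5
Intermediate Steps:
y(r) = -1 - r (y(r) = -(1 + r) = -1 - r)
q(d, R) = (1 + R)/(-5 + d) (q(d, R) = (R + 1)/(d + (-1 - 1*4)) = (1 + R)/(d + (-1 - 4)) = (1 + R)/(d - 5) = (1 + R)/(-5 + d))
t = -312 (t = -2*36*((1 - 2)/(-5 - 1))*26 = -2*36*(-1/(-6))*26 = -2*36*(-⅙*(-1))*26 = -2*36*(⅙)*26 = -12*26 = -2*156 = -312)
1/(22714 + t) = 1/(22714 - 312) = 1/22402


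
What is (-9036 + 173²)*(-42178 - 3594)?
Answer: -956314396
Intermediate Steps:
(-9036 + 173²)*(-42178 - 3594) = (-9036 + 29929)*(-45772) = 20893*(-45772) = -956314396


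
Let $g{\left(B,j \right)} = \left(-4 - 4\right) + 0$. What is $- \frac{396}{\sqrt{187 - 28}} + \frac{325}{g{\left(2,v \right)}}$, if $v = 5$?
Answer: $- \frac{325}{8} - \frac{132 \sqrt{159}}{53} \approx -72.03$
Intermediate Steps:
$g{\left(B,j \right)} = -8$ ($g{\left(B,j \right)} = -8 + 0 = -8$)
$- \frac{396}{\sqrt{187 - 28}} + \frac{325}{g{\left(2,v \right)}} = - \frac{396}{\sqrt{187 - 28}} + \frac{325}{-8} = - \frac{396}{\sqrt{159}} + 325 \left(- \frac{1}{8}\right) = - 396 \frac{\sqrt{159}}{159} - \frac{325}{8} = - \frac{132 \sqrt{159}}{53} - \frac{325}{8} = - \frac{325}{8} - \frac{132 \sqrt{159}}{53}$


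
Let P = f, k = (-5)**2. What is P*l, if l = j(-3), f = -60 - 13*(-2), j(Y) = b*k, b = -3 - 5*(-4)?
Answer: -14450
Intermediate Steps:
b = 17 (b = -3 + 20 = 17)
k = 25
j(Y) = 425 (j(Y) = 17*25 = 425)
f = -34 (f = -60 + 26 = -34)
l = 425
P = -34
P*l = -34*425 = -14450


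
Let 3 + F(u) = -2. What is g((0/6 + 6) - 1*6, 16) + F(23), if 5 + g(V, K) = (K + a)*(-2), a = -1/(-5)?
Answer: -212/5 ≈ -42.400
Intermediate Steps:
F(u) = -5 (F(u) = -3 - 2 = -5)
a = 1/5 (a = -1*(-1/5) = 1/5 ≈ 0.20000)
g(V, K) = -27/5 - 2*K (g(V, K) = -5 + (K + 1/5)*(-2) = -5 + (1/5 + K)*(-2) = -5 + (-2/5 - 2*K) = -27/5 - 2*K)
g((0/6 + 6) - 1*6, 16) + F(23) = (-27/5 - 2*16) - 5 = (-27/5 - 32) - 5 = -187/5 - 5 = -212/5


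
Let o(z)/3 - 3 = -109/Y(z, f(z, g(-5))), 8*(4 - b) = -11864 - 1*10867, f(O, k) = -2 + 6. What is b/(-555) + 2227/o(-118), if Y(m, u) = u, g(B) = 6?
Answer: -5130617/143560 ≈ -35.738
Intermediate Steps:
f(O, k) = 4
b = 22763/8 (b = 4 - (-11864 - 1*10867)/8 = 4 - (-11864 - 10867)/8 = 4 - ⅛*(-22731) = 4 + 22731/8 = 22763/8 ≈ 2845.4)
o(z) = -291/4 (o(z) = 9 + 3*(-109/4) = 9 - 327/4 = -291/4)
b/(-555) + 2227/o(-118) = (22763/8)/(-555) + 2227/(-291/4) = (22763/8)*(-1/555) + 2227*(-4/291) = -22763/4440 - 8908/291 = -5130617/143560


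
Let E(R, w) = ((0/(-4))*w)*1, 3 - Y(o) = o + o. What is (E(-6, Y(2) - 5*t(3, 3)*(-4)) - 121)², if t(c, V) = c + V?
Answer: 14641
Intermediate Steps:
t(c, V) = V + c
Y(o) = 3 - 2*o (Y(o) = 3 - (o + o) = 3 - 2*o)
E(R, w) = 0 (E(R, w) = ((0*(-¼))*w)*1 = (0*w)*1 = 0*1 = 0)
(E(-6, Y(2) - 5*t(3, 3)*(-4)) - 121)² = (0 - 121)² = (-121)² = 14641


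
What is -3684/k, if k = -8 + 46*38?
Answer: -307/145 ≈ -2.1172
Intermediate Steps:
k = 1740 (k = -8 + 1748 = 1740)
-3684/k = -3684/1740 = -3684*1/1740 = -307/145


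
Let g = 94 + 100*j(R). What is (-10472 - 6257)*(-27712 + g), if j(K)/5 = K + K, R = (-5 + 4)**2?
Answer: 445292522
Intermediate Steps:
R = 1 (R = (-1)**2 = 1)
j(K) = 10*K (j(K) = 5*(K + K) = 5*(2*K) = 10*K)
g = 1094 (g = 94 + 100*(10*1) = 94 + 100*10 = 94 + 1000 = 1094)
(-10472 - 6257)*(-27712 + g) = (-10472 - 6257)*(-27712 + 1094) = -16729*(-26618) = 445292522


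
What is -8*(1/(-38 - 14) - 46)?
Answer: 4786/13 ≈ 368.15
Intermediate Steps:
-8*(1/(-38 - 14) - 46) = -8*(1/(-52) - 46) = -8*(-1/52 - 46) = -8*(-2393/52) = 4786/13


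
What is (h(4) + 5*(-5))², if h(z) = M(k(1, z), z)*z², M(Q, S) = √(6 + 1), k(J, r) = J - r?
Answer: 2417 - 800*√7 ≈ 300.40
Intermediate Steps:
M(Q, S) = √7
h(z) = √7*z²
(h(4) + 5*(-5))² = (√7*4² + 5*(-5))² = (√7*16 - 25)² = (16*√7 - 25)² = (-25 + 16*√7)²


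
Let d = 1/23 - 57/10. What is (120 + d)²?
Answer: 691637401/52900 ≈ 13074.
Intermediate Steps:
d = -1301/230 (d = 1*(1/23) - 57*⅒ = 1/23 - 57/10 = -1301/230 ≈ -5.6565)
(120 + d)² = (120 - 1301/230)² = (26299/230)² = 691637401/52900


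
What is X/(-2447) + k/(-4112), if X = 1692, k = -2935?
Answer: 224441/10062064 ≈ 0.022306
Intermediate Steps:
X/(-2447) + k/(-4112) = 1692/(-2447) - 2935/(-4112) = 1692*(-1/2447) - 2935*(-1/4112) = -1692/2447 + 2935/4112 = 224441/10062064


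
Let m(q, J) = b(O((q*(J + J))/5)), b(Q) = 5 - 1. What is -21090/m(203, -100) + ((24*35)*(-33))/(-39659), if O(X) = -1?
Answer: -418148715/79318 ≈ -5271.8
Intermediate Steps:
b(Q) = 4
m(q, J) = 4
-21090/m(203, -100) + ((24*35)*(-33))/(-39659) = -21090/4 + ((24*35)*(-33))/(-39659) = -21090*¼ + (840*(-33))*(-1/39659) = -10545/2 - 27720*(-1/39659) = -10545/2 + 27720/39659 = -418148715/79318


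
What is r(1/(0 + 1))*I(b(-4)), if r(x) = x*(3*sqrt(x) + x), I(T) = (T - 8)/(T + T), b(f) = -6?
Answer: 14/3 ≈ 4.6667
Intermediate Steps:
I(T) = (-8 + T)/(2*T) (I(T) = (-8 + T)/((2*T)) = (-8 + T)*(1/(2*T)) = (-8 + T)/(2*T))
r(x) = x*(x + 3*sqrt(x))
r(1/(0 + 1))*I(b(-4)) = ((1/(0 + 1))**2 + 3*(1/(0 + 1))**(3/2))*((1/2)*(-8 - 6)/(-6)) = ((1/1)**2 + 3*(1/1)**(3/2))*((1/2)*(-1/6)*(-14)) = (1**2 + 3*1**(3/2))*(7/6) = (1 + 3*1)*(7/6) = (1 + 3)*(7/6) = 4*(7/6) = 14/3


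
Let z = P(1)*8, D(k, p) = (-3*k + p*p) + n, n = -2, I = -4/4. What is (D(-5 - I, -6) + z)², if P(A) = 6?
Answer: 8836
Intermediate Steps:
I = -1 (I = -4*¼ = -1)
D(k, p) = -2 + p² - 3*k (D(k, p) = (-3*k + p*p) - 2 = (-3*k + p²) - 2 = (p² - 3*k) - 2 = -2 + p² - 3*k)
z = 48 (z = 6*8 = 48)
(D(-5 - I, -6) + z)² = ((-2 + (-6)² - 3*(-5 - 1*(-1))) + 48)² = ((-2 + 36 - 3*(-5 + 1)) + 48)² = ((-2 + 36 - 3*(-4)) + 48)² = ((-2 + 36 + 12) + 48)² = (46 + 48)² = 94² = 8836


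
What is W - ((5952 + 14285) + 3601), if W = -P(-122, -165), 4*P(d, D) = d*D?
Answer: -57741/2 ≈ -28871.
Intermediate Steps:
P(d, D) = D*d/4 (P(d, D) = (d*D)/4 = (D*d)/4 = D*d/4)
W = -10065/2 (W = -(-165)*(-122)/4 = -1*10065/2 = -10065/2 ≈ -5032.5)
W - ((5952 + 14285) + 3601) = -10065/2 - ((5952 + 14285) + 3601) = -10065/2 - (20237 + 3601) = -10065/2 - 1*23838 = -10065/2 - 23838 = -57741/2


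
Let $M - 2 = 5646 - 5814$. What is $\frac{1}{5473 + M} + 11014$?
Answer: $\frac{58451299}{5307} \approx 11014.0$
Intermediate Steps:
$M = -166$ ($M = 2 + \left(5646 - 5814\right) = 2 - 168 = -166$)
$\frac{1}{5473 + M} + 11014 = \frac{1}{5473 - 166} + 11014 = \frac{1}{5307} + 11014 = \frac{58451299}{5307}$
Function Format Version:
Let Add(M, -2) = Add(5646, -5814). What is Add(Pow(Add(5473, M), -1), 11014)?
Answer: Rational(58451299, 5307) ≈ 11014.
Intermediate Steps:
M = -166 (M = Add(2, Add(5646, -5814)) = Add(2, -168) = -166)
Add(Pow(Add(5473, M), -1), 11014) = Add(Pow(Add(5473, -166), -1), 11014) = Add(Pow(5307, -1), 11014) = Add(Rational(1, 5307), 11014) = Rational(58451299, 5307)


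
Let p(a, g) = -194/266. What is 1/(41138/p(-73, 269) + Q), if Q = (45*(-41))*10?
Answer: -97/7261004 ≈ -1.3359e-5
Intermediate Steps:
p(a, g) = -97/133 (p(a, g) = -194*1/266 = -97/133)
Q = -18450 (Q = -1845*10 = -18450)
1/(41138/p(-73, 269) + Q) = 1/(41138/(-97/133) - 18450) = 1/(41138*(-133/97) - 18450) = 1/(-5471354/97 - 18450) = 1/(-7261004/97) = -97/7261004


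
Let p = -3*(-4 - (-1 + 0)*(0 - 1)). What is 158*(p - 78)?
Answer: -9954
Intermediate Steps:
p = 15 (p = -3*(-4 - (-1)*(-1)) = -3*(-4 - 1*1) = -3*(-4 - 1) = -3*(-5) = 15)
158*(p - 78) = 158*(15 - 78) = 158*(-63) = -9954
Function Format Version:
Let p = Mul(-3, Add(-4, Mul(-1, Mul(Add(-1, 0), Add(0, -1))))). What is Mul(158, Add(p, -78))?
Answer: -9954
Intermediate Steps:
p = 15 (p = Mul(-3, Add(-4, Mul(-1, Mul(-1, -1)))) = Mul(-3, Add(-4, Mul(-1, 1))) = Mul(-3, Add(-4, -1)) = Mul(-3, -5) = 15)
Mul(158, Add(p, -78)) = Mul(158, Add(15, -78)) = Mul(158, -63) = -9954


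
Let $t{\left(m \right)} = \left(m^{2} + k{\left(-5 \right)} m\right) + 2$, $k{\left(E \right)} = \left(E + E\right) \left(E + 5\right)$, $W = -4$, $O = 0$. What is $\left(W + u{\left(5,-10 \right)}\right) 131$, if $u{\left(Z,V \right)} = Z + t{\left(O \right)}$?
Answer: $393$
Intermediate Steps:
$k{\left(E \right)} = 2 E \left(5 + E\right)$
$t{\left(m \right)} = 2 + m^{2}$ ($t{\left(m \right)} = \left(m^{2} + 2 \left(-5\right) \left(5 - 5\right) m\right) + 2 = \left(m^{2} + 2 \left(-5\right) 0 m\right) + 2 = \left(m^{2} + 0 m\right) + 2 = \left(m^{2} + 0\right) + 2 = m^{2} + 2 = 2 + m^{2}$)
$u{\left(Z,V \right)} = 2 + Z$ ($u{\left(Z,V \right)} = Z + \left(2 + 0^{2}\right) = Z + \left(2 + 0\right) = Z + 2 = 2 + Z$)
$\left(W + u{\left(5,-10 \right)}\right) 131 = \left(-4 + \left(2 + 5\right)\right) 131 = \left(-4 + 7\right) 131 = 3 \cdot 131 = 393$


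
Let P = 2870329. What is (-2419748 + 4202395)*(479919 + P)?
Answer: 5972309546456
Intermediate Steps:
(-2419748 + 4202395)*(479919 + P) = (-2419748 + 4202395)*(479919 + 2870329) = 1782647*3350248 = 5972309546456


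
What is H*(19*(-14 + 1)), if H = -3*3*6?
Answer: 13338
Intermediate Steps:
H = -54 (H = -9*6 = -54)
H*(19*(-14 + 1)) = -1026*(-14 + 1) = -1026*(-13) = -54*(-247) = 13338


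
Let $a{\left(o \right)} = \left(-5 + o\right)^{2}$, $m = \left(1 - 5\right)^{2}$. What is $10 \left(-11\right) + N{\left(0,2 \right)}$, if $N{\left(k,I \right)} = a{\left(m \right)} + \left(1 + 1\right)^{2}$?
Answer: $15$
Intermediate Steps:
$m = 16$ ($m = \left(-4\right)^{2} = 16$)
$N{\left(k,I \right)} = 125$ ($N{\left(k,I \right)} = \left(-5 + 16\right)^{2} + \left(1 + 1\right)^{2} = 11^{2} + 2^{2} = 121 + 4 = 125$)
$10 \left(-11\right) + N{\left(0,2 \right)} = 10 \left(-11\right) + 125 = -110 + 125 = 15$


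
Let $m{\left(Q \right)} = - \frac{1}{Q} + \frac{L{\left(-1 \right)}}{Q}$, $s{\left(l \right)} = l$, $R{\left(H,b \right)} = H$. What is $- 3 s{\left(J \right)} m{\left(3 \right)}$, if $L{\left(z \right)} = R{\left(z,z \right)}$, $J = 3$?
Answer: $6$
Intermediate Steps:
$L{\left(z \right)} = z$
$m{\left(Q \right)} = - \frac{2}{Q}$ ($m{\left(Q \right)} = - \frac{1}{Q} - \frac{1}{Q} = - \frac{2}{Q}$)
$- 3 s{\left(J \right)} m{\left(3 \right)} = \left(-3\right) 3 \left(- \frac{2}{3}\right) = - 9 \left(\left(-2\right) \frac{1}{3}\right) = \left(-9\right) \left(- \frac{2}{3}\right) = 6$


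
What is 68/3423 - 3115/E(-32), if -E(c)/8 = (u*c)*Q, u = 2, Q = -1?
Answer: 10697461/1752576 ≈ 6.1039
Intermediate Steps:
E(c) = 16*c (E(c) = -8*2*c*(-1) = -(-16)*c = 16*c)
68/3423 - 3115/E(-32) = 68/3423 - 3115/(16*(-32)) = 68*(1/3423) - 3115/(-512) = 68/3423 - 3115*(-1/512) = 68/3423 + 3115/512 = 10697461/1752576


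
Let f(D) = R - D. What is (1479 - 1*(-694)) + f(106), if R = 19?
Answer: 2086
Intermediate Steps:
f(D) = 19 - D
(1479 - 1*(-694)) + f(106) = (1479 - 1*(-694)) + (19 - 1*106) = (1479 + 694) + (19 - 106) = 2173 - 87 = 2086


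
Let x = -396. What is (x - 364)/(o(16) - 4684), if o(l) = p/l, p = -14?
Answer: 6080/37479 ≈ 0.16222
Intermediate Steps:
o(l) = -14/l
(x - 364)/(o(16) - 4684) = (-396 - 364)/(-14/16 - 4684) = -760/(-14*1/16 - 4684) = -760/(-7/8 - 4684) = -760/(-37479/8) = -760*(-8/37479) = 6080/37479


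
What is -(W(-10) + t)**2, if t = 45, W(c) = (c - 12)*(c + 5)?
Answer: -24025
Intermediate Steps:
W(c) = (-12 + c)*(5 + c)
-(W(-10) + t)**2 = -((-60 + (-10)**2 - 7*(-10)) + 45)**2 = -((-60 + 100 + 70) + 45)**2 = -(110 + 45)**2 = -1*155**2 = -1*24025 = -24025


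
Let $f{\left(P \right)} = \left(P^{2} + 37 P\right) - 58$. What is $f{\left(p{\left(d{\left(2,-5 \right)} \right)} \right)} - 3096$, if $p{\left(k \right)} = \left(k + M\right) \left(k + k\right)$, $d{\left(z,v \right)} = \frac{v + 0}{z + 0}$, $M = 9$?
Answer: $- \frac{13201}{4} \approx -3300.3$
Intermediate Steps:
$d{\left(z,v \right)} = \frac{v}{z}$
$p{\left(k \right)} = 2 k \left(9 + k\right)$ ($p{\left(k \right)} = \left(k + 9\right) \left(k + k\right) = \left(9 + k\right) 2 k = 2 k \left(9 + k\right)$)
$f{\left(P \right)} = -58 + P^{2} + 37 P$
$f{\left(p{\left(d{\left(2,-5 \right)} \right)} \right)} - 3096 = \left(-58 + \left(2 \left(- \frac{5}{2}\right) \left(9 - \frac{5}{2}\right)\right)^{2} + 37 \cdot 2 \left(- \frac{5}{2}\right) \left(9 - \frac{5}{2}\right)\right) - 3096 = \left(-58 + \left(2 \left(- \frac{5}{2}\right) \frac{13}{2}\right)^{2} + 37 \cdot 2 \left(- \frac{5}{2}\right) \frac{13}{2}\right) - 3096 = \left(-58 + \left(- \frac{65}{2}\right)^{2} + 37 \left(- \frac{65}{2}\right)\right) - 3096 = \left(-58 + \frac{4225}{4} - \frac{2405}{2}\right) - 3096 = - \frac{817}{4} - 3096 = - \frac{13201}{4}$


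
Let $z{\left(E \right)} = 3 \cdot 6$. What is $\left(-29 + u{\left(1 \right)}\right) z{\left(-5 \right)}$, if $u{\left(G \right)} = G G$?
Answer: $-504$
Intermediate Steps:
$z{\left(E \right)} = 18$
$u{\left(G \right)} = G^{2}$
$\left(-29 + u{\left(1 \right)}\right) z{\left(-5 \right)} = \left(-29 + 1^{2}\right) 18 = \left(-29 + 1\right) 18 = \left(-28\right) 18 = -504$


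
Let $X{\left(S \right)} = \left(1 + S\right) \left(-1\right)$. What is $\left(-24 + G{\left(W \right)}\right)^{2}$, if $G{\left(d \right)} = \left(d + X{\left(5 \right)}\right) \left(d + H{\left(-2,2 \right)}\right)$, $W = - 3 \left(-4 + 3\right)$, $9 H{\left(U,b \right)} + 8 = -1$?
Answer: $900$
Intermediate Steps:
$H{\left(U,b \right)} = -1$ ($H{\left(U,b \right)} = - \frac{8}{9} + \frac{1}{9} \left(-1\right) = - \frac{8}{9} - \frac{1}{9} = -1$)
$X{\left(S \right)} = -1 - S$
$W = 3$ ($W = \left(-3\right) \left(-1\right) = 3$)
$G{\left(d \right)} = \left(-1 + d\right) \left(-6 + d\right)$ ($G{\left(d \right)} = \left(d - 6\right) \left(d - 1\right) = \left(d - 6\right) \left(-1 + d\right) = \left(-6 + d\right) \left(-1 + d\right) = \left(-1 + d\right) \left(-6 + d\right)$)
$\left(-24 + G{\left(W \right)}\right)^{2} = \left(-24 + \left(6 + 3^{2} - 21\right)\right)^{2} = \left(-24 + \left(6 + 9 - 21\right)\right)^{2} = \left(-24 - 6\right)^{2} = \left(-30\right)^{2} = 900$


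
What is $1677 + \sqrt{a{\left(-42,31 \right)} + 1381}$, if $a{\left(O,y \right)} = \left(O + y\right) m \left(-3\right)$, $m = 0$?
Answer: $1677 + \sqrt{1381} \approx 1714.2$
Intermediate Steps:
$a{\left(O,y \right)} = 0$ ($a{\left(O,y \right)} = \left(O + y\right) 0 \left(-3\right) = 0 \left(-3\right) = 0$)
$1677 + \sqrt{a{\left(-42,31 \right)} + 1381} = 1677 + \sqrt{0 + 1381} = 1677 + \sqrt{1381}$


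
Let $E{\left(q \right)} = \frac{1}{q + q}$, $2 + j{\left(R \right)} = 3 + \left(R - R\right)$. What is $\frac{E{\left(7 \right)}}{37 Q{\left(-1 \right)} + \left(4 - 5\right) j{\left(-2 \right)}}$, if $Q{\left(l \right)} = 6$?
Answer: $\frac{1}{3094} \approx 0.00032321$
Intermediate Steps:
$j{\left(R \right)} = 1$ ($j{\left(R \right)} = -2 + \left(3 + \left(R - R\right)\right) = -2 + \left(3 + 0\right) = -2 + 3 = 1$)
$E{\left(q \right)} = \frac{1}{2 q}$
$\frac{E{\left(7 \right)}}{37 Q{\left(-1 \right)} + \left(4 - 5\right) j{\left(-2 \right)}} = \frac{\frac{1}{2} \cdot \frac{1}{7}}{37 \cdot 6 + \left(4 - 5\right) 1} = \frac{\frac{1}{2} \cdot \frac{1}{7}}{222 - 1} = \frac{1}{14 \left(222 - 1\right)} = \frac{1}{14 \cdot 221} = \frac{1}{14} \cdot \frac{1}{221} = \frac{1}{3094}$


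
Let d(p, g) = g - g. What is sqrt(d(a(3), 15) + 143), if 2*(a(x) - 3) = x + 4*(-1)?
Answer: sqrt(143) ≈ 11.958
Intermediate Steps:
a(x) = 1 + x/2 (a(x) = 3 + (x + 4*(-1))/2 = 3 + (x - 4)/2 = 3 + (-4 + x)/2 = 3 + (-2 + x/2) = 1 + x/2)
d(p, g) = 0
sqrt(d(a(3), 15) + 143) = sqrt(0 + 143) = sqrt(143)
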